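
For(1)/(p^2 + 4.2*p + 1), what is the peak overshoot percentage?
Standard form: ωn²/(p²+2ζωn·p+ωn²) → ωn = 1, ζ = 2.1.
ζ ≥ 1, so the response is non-oscillatory: peak overshoot = 0%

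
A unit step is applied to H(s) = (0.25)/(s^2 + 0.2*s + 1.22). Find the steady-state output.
FVT: lim_{t→∞} y(t) = lim_{s→0} s*Y(s) where Y(s) = H(s)/s.
= lim_{s→0} H(s) = H(0) = num(0)/den(0) = 0.25/1.22 = 0.2049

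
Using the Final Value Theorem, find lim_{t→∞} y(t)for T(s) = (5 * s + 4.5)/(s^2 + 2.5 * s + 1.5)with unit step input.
FVT: lim_{t→∞} y(t) = lim_{s→0} s*Y(s) where Y(s) = T(s)/s.
= lim_{s→0} T(s) = T(0) = num(0)/den(0) = 4.5/1.5 = 3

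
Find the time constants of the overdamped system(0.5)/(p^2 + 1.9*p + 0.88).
Overdamped: real poles at -1.1, -0.8. τ = -1/pole → τ₁ = 0.9091, τ₂ = 1.25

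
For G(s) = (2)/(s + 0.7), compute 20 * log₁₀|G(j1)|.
Substitute s = j*1: G(j1) = 0.939597 - 1.34228j.
|G(j1)| = sqrt(Re² + Im²) = 1.638.
20*log₁₀(1.638) = 4.29 dB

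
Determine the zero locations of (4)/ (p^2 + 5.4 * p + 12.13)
Numerator is a nonzero constant (4) → Zeros: none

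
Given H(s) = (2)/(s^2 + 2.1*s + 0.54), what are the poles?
Set denominator = 0: s^2 + 2.1*s + 0.54 = (s + 0.3)(s + 1.8) = 0 → Poles: -0.3, -1.8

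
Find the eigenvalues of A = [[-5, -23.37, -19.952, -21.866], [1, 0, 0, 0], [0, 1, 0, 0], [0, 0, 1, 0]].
Eigenvalues solve det(λI - A) = 0.
Characteristic polynomial: λ^4 + 5*λ^3 + 23.37*λ^2 + 19.952*λ + 21.866 = 0.
Factor: (λ^2 + 0.8*λ + 1.16)(λ^2 + 4.2*λ + 18.85) = 0.
Roots: -0.4 + 1j, -0.4 - 1j, -2.1 + 3.8j, -2.1 - 3.8j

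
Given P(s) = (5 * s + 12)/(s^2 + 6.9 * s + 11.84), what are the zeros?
Set numerator = 0: 5*s + 12 = 0 → Zeros: -2.4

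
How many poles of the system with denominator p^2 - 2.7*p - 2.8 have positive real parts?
p^2 - 2.7*p - 2.8 = (p - 3.5)(p + 0.8). Poles: -0.8, 3.5. RHP poles (Re>0): 1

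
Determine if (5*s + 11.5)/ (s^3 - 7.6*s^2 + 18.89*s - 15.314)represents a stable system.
Denominator: s^3 - 7.6*s^2 + 18.89*s - 15.314 = (s - 3.1)(s - 1.9)(s - 2.6). Poles: 1.9, 2.6, 3.1. All Re(p)<0: No (unstable)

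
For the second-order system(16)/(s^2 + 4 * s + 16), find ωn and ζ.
Standard form: ωn²/(s²+2ζωn·s+ωn²).
const=16=ωn² → ωn=4, s coeff=4=2ζωn → ζ=0.5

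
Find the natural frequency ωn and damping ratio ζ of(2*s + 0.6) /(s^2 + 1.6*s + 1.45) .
Underdamped: complex pole -0.8 + 0.9j. ωn = |pole| = 1.204, ζ = -Re(pole)/ωn = 0.6644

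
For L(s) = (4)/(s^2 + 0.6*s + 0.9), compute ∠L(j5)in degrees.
Substitute s = j*5: L(j5) = -0.163442 - 0.0203455j.
∠L(j5) = atan2(Im, Re) = atan2(-0.0203455, -0.163442) = -172.90°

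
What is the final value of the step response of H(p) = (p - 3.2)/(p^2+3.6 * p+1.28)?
FVT: lim_{t→∞} y(t) = lim_{p→0} p*Y(p) where Y(p) = H(p)/p.
= lim_{p→0} H(p) = H(0) = num(0)/den(0) = -3.2/1.28 = -2.5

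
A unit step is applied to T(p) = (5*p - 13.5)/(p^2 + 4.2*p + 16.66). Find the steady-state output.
FVT: lim_{t→∞} y(t) = lim_{p→0} p*Y(p) where Y(p) = T(p)/p.
= lim_{p→0} T(p) = T(0) = num(0)/den(0) = -13.5/16.66 = -0.8103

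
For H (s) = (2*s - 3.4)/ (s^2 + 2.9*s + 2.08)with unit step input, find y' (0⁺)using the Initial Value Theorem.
IVT: y'(0⁺) = lim_{s→∞} s²·Y(s) = lim_{s→∞} s·H(s).
deg(num) = 1, deg(den) = 2, relative degree = 1, so s·H(s) → (leading num)/(leading den) = 2/1 = 2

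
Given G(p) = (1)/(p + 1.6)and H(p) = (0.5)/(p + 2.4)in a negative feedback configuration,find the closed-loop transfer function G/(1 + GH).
Closed-loop T = G/(1+GH).
Numerator: G_num * H_den = p + 2.4.
Denominator: G_den * H_den + G_num * H_num = (p^2 + 4*p + 3.84) + (0.5) = p^2 + 4*p + 4.34.
T(p) = (p + 2.4)/(p^2 + 4*p + 4.34)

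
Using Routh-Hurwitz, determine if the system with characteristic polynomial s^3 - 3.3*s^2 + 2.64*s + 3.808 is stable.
Routh array:
s^3: [1, 2.64]; s^2: [-3.3, 3.808]; s^1: [3.79394]; s^0: [3.808]
First column: [1, -3.3, 3.79394, 3.808]. Sign changes = 2.
No, unstable (2 RHP root(s))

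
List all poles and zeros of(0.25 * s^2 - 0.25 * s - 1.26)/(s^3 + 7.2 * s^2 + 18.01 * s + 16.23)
Set denominator = 0: s^3 + 7.2*s^2 + 18.01*s + 16.23 = (s + 3)(s^2 + 4.2*s + 5.41) = 0 → Poles: -2.1 + 1j, -2.1 - 1j, -3
Set numerator = 0: 0.25*s^2 - 0.25*s - 1.26 = 0.25*(s - 2.8)(s + 1.8) = 0 → Zeros: -1.8, 2.8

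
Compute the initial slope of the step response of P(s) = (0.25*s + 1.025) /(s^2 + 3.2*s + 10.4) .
IVT: y'(0⁺) = lim_{s→∞} s²·Y(s) = lim_{s→∞} s·P(s).
deg(num) = 1, deg(den) = 2, relative degree = 1, so s·P(s) → (leading num)/(leading den) = 0.25/1 = 0.25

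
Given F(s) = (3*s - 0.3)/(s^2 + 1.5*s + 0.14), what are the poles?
Set denominator = 0: s^2 + 1.5*s + 0.14 = (s + 1.4)(s + 0.1) = 0 → Poles: -0.1, -1.4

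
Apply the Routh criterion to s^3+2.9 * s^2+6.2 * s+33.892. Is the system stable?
Routh array:
s^3: [1, 6.2]; s^2: [2.9, 33.892]; s^1: [-5.4869]; s^0: [33.892]
First column: [1, 2.9, -5.4869, 33.892]. Sign changes = 2.
No, unstable (2 RHP root(s))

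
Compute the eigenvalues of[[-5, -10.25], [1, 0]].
Eigenvalues solve det(λI - A) = 0.
Characteristic polynomial: λ^2 + 5*λ + 10.25 = 0.
Roots: -2.5 + 2j, -2.5 - 2j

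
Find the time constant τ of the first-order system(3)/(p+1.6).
First-order system: τ = -1/pole. Pole = -1.6. τ = -1/(-1.6) = 0.625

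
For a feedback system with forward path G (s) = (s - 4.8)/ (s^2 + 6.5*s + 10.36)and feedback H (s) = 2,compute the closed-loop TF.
Closed-loop T = G/(1+GH).
Numerator: G_num * H_den = s - 4.8.
Denominator: G_den * H_den + G_num * H_num = (s^2 + 6.5*s + 10.36) + (2*s - 9.6) = s^2 + 8.5*s + 0.76.
T(s) = (s - 4.8)/(s^2 + 8.5*s + 0.76)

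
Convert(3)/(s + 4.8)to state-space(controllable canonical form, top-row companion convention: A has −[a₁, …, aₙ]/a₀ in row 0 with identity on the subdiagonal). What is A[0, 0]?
Reachable canonical form for den = s + 4.8: top row of A = -[a₁,a₂,...,aₙ]/a₀, ones on the subdiagonal, zeros elsewhere.
A = [[-4.8]].
A[0,0] = -4.8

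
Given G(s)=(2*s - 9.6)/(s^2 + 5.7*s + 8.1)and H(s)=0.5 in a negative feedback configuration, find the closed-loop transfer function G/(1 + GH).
Closed-loop T = G/(1+GH).
Numerator: G_num * H_den = 2*s - 9.6.
Denominator: G_den * H_den + G_num * H_num = (s^2 + 5.7*s + 8.1) + (s - 4.8) = s^2 + 6.7*s + 3.3.
T(s) = (2*s - 9.6)/(s^2 + 6.7*s + 3.3)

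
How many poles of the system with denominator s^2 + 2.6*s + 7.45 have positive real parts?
Poles: -1.3 + 2.4j, -1.3 - 2.4j. RHP poles (Re>0): 0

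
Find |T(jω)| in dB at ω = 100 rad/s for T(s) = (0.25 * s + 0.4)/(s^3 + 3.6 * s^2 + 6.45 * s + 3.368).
Substitute s = j*100: T(j100) = -2.49981e-05 - 5.00171e-07j.
|T(j100)| = sqrt(Re² + Im²) = 2.5e-05.
20*log₁₀(2.5e-05) = -92.04 dB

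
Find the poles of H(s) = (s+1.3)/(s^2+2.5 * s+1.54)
Set denominator = 0: s^2 + 2.5*s + 1.54 = (s + 1.1)(s + 1.4) = 0 → Poles: -1.1, -1.4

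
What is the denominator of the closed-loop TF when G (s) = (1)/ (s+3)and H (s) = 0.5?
Characteristic poly = G_den * H_den + G_num * H_num = (s + 3) + (0.5) = s + 3.5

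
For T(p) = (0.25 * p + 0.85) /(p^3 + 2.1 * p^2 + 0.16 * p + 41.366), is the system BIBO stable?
Denominator: p^3 + 2.1*p^2 + 0.16*p + 41.366 = (p + 4.3)(p^2 - 2.2*p + 9.62). Poles: -4.3, 1.1 + 2.9j, 1.1 - 2.9j. All Re(p)<0: No (unstable)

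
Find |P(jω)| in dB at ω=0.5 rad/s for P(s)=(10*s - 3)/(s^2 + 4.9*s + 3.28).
Substitute s = j*0.5: P(j0.5) = 0.208122 + 1.48188j.
|P(j0.5)| = sqrt(Re² + Im²) = 1.496.
20*log₁₀(1.496) = 3.50 dB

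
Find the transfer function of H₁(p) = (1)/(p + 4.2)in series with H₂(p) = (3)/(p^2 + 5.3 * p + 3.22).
Series: H = H₁ · H₂ = (n₁·n₂)/(d₁·d₂).
Num: n₁·n₂ = 3. Den: d₁·d₂ = p^3 + 9.5*p^2 + 25.48*p + 13.524.
H(p) = (3)/(p^3 + 9.5*p^2 + 25.48*p + 13.524)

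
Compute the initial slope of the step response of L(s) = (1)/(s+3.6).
IVT: y'(0⁺) = lim_{s→∞} s²·Y(s) = lim_{s→∞} s·L(s).
deg(num) = 0, deg(den) = 1, relative degree = 1, so s·L(s) → (leading num)/(leading den) = 1/1 = 1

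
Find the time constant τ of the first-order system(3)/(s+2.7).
First-order system: τ = -1/pole. Pole = -2.7. τ = -1/(-2.7) = 0.3704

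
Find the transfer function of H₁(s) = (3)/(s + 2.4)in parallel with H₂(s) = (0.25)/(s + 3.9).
Parallel: H = H₁ + H₂ = (n₁·d₂ + n₂·d₁)/(d₁·d₂).
n₁·d₂ = 3*s + 11.7. n₂·d₁ = 0.25*s + 0.6. Sum = 3.25*s + 12.3. d₁·d₂ = s^2 + 6.3*s + 9.36.
H(s) = (3.25*s + 12.3)/(s^2 + 6.3*s + 9.36)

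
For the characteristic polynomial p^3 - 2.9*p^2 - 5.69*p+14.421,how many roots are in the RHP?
p^3 - 2.9*p^2 - 5.69*p + 14.421 = (p - 3.3)(p + 2.3)(p - 1.9). Poles: -2.3, 1.9, 3.3. RHP poles (Re>0): 2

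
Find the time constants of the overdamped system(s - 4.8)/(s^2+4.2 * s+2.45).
Overdamped: real poles at -0.7, -3.5. τ = -1/pole → τ₁ = 1.429, τ₂ = 0.2857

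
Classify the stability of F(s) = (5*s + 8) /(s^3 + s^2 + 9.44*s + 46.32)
Denominator: s^3 + s^2 + 9.44*s + 46.32 = (s + 3)(s^2 - 2*s + 15.44). Poles: -3, 1 + 3.8j, 1 - 3.8j. Unstable (2 pole(s) in RHP)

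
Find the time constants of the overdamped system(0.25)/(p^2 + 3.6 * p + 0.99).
Overdamped: real poles at -0.3, -3.3. τ = -1/pole → τ₁ = 3.333, τ₂ = 0.303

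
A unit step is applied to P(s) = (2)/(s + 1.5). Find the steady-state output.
FVT: lim_{t→∞} y(t) = lim_{s→0} s*Y(s) where Y(s) = P(s)/s.
= lim_{s→0} P(s) = P(0) = num(0)/den(0) = 2/1.5 = 1.333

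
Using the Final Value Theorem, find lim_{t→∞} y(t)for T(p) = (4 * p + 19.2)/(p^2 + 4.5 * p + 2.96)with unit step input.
FVT: lim_{t→∞} y(t) = lim_{p→0} p*Y(p) where Y(p) = T(p)/p.
= lim_{p→0} T(p) = T(0) = num(0)/den(0) = 19.2/2.96 = 6.486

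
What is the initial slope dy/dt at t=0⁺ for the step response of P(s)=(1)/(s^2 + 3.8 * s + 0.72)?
IVT: y'(0⁺) = lim_{s→∞} s²·Y(s) = lim_{s→∞} s·P(s).
deg(num) = 0, deg(den) = 2, relative degree = 2 ≥ 2, so s·P(s) → 0. Initial slope = 0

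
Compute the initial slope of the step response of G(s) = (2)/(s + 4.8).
IVT: y'(0⁺) = lim_{s→∞} s²·Y(s) = lim_{s→∞} s·G(s).
deg(num) = 0, deg(den) = 1, relative degree = 1, so s·G(s) → (leading num)/(leading den) = 2/1 = 2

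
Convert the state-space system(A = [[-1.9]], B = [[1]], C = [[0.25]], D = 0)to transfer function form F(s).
F(s) = C(sI - A)⁻¹B + D.
Characteristic polynomial det(sI - A) = s + 1.9.
Numerator from C·adj(sI-A)·B + D·det(sI-A) = 0.25.
F(s) = (0.25)/(s + 1.9)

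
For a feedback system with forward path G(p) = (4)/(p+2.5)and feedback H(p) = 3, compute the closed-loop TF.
Closed-loop T = G/(1+GH).
Numerator: G_num * H_den = 4.
Denominator: G_den * H_den + G_num * H_num = (p + 2.5) + (12) = p + 14.5.
T(p) = (4)/(p + 14.5)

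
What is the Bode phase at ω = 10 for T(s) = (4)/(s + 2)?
Substitute s = j*10: T(j10) = 0.0769231 - 0.384615j.
∠T(j10) = atan2(Im, Re) = atan2(-0.384615, 0.0769231) = -78.69°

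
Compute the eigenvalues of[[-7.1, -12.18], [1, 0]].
Eigenvalues solve det(λI - A) = 0.
Characteristic polynomial: λ^2 + 7.1*λ + 12.18 = 0.
Factor: (λ + 4.2)(λ + 2.9) = 0.
Roots: -2.9, -4.2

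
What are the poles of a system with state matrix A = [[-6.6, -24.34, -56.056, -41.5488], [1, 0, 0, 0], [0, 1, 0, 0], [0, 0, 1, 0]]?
Eigenvalues solve det(λI - A) = 0.
Characteristic polynomial: λ^4 + 6.6*λ^3 + 24.34*λ^2 + 56.056*λ + 41.5488 = 0.
Factor: (λ + 1.2)(λ + 3.2)(λ^2 + 2.2*λ + 10.82) = 0.
Roots: -1.1 + 3.1j, -1.1 - 3.1j, -1.2, -3.2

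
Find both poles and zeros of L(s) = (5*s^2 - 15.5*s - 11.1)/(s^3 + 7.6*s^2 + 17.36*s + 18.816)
Set denominator = 0: s^3 + 7.6*s^2 + 17.36*s + 18.816 = (s + 4.8)(s^2 + 2.8*s + 3.92) = 0 → Poles: -1.4 + 1.4j, -1.4 - 1.4j, -4.8
Set numerator = 0: 5*s^2 - 15.5*s - 11.1 = 5*(s + 0.6)(s - 3.7) = 0 → Zeros: -0.6, 3.7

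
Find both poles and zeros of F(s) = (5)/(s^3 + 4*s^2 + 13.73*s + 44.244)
Set denominator = 0: s^3 + 4*s^2 + 13.73*s + 44.244 = (s + 3.6)(s^2 + 0.4*s + 12.29) = 0 → Poles: -0.2 + 3.5j, -0.2 - 3.5j, -3.6
Numerator is a nonzero constant (5) → Zeros: none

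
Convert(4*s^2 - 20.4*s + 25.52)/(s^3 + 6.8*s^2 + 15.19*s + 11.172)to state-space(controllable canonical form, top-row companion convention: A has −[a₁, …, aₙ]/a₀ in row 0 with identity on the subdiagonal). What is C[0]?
Reachable canonical form: C = numerator coefficients (right-aligned, zero-padded to length n).
num = 4*s^2 - 20.4*s + 25.52, C = [[4, -20.4, 25.52]].
C[0] = 4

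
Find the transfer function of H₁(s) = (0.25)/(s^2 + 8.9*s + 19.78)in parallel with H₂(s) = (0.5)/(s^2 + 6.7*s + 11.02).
Parallel: H = H₁ + H₂ = (n₁·d₂ + n₂·d₁)/(d₁·d₂).
n₁·d₂ = 0.25*s^2 + 1.675*s + 2.755. n₂·d₁ = 0.5*s^2 + 4.45*s + 9.89. Sum = 0.75*s^2 + 6.125*s + 12.645. d₁·d₂ = s^4 + 15.6*s^3 + 90.43*s^2 + 230.604*s + 217.9756.
H(s) = (0.75*s^2 + 6.125*s + 12.645)/(s^4 + 15.6*s^3 + 90.43*s^2 + 230.604*s + 217.9756)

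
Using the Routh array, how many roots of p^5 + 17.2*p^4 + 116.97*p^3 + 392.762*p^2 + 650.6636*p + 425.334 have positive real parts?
Routh array:
p^5: [1, 116.97, 650.6636]; p^4: [17.2, 392.762, 425.334]; p^3: [94.135, 625.935]; p^2: [278.393, 425.334]; p^1: [482.114]; p^0: [425.334]
First column: [1, 17.2, 94.135, 278.393, 482.114, 425.334]. Sign changes = RHP roots = 0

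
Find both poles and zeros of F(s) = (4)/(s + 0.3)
Set denominator = 0: s + 0.3 = 0 → Poles: -0.3
Numerator is a nonzero constant (4) → Zeros: none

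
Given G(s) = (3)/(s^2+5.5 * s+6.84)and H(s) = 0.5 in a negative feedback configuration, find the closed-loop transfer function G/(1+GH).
Closed-loop T = G/(1+GH).
Numerator: G_num * H_den = 3.
Denominator: G_den * H_den + G_num * H_num = (s^2 + 5.5*s + 6.84) + (1.5) = s^2 + 5.5*s + 8.34.
T(s) = (3)/(s^2 + 5.5*s + 8.34)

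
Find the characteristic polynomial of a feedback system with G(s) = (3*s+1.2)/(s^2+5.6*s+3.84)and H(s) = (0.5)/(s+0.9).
Characteristic poly = G_den * H_den + G_num * H_num = (s^3 + 6.5*s^2 + 8.88*s + 3.456) + (1.5*s + 0.6) = s^3 + 6.5*s^2 + 10.38*s + 4.056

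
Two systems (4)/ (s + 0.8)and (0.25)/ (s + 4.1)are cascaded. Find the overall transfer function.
Series: H = H₁ · H₂ = (n₁·n₂)/(d₁·d₂).
Num: n₁·n₂ = 1. Den: d₁·d₂ = s^2 + 4.9*s + 3.28.
H(s) = (1)/(s^2 + 4.9*s + 3.28)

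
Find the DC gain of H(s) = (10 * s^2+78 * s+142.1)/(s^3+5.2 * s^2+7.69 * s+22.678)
DC gain = H(0) = num(0)/den(0) = 142.1/22.678 = 6.266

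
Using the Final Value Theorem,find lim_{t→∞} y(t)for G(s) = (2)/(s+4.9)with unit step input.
FVT: lim_{t→∞} y(t) = lim_{s→0} s*Y(s) where Y(s) = G(s)/s.
= lim_{s→0} G(s) = G(0) = num(0)/den(0) = 2/4.9 = 0.4082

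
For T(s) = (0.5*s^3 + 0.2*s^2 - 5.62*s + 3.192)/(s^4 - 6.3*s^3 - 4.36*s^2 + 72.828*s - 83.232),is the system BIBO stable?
Denominator: s^4 - 6.3*s^3 - 4.36*s^2 + 72.828*s - 83.232 = (s - 1.5)(s - 4.8)(s - 3.4)(s + 3.4). Poles: -3.4, 1.5, 3.4, 4.8. All Re(p)<0: No (unstable)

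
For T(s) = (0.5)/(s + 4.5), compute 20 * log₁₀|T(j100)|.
Substitute s = j*100: T(j100) = 0.000224545 - 0.0049899j.
|T(j100)| = sqrt(Re² + Im²) = 0.004995.
20*log₁₀(0.004995) = -46.03 dB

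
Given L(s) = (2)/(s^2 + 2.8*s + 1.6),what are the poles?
Set denominator = 0: s^2 + 2.8*s + 1.6 = (s + 0.8)(s + 2) = 0 → Poles: -0.8, -2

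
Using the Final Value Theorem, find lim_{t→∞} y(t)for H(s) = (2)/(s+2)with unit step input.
FVT: lim_{t→∞} y(t) = lim_{s→0} s*Y(s) where Y(s) = H(s)/s.
= lim_{s→0} H(s) = H(0) = num(0)/den(0) = 2/2 = 1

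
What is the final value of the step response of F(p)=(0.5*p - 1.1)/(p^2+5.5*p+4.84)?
FVT: lim_{t→∞} y(t) = lim_{p→0} p*Y(p) where Y(p) = F(p)/p.
= lim_{p→0} F(p) = F(0) = num(0)/den(0) = -1.1/4.84 = -0.2273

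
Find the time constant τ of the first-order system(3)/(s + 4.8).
First-order system: τ = -1/pole. Pole = -4.8. τ = -1/(-4.8) = 0.2083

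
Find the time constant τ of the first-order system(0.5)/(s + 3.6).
First-order system: τ = -1/pole. Pole = -3.6. τ = -1/(-3.6) = 0.2778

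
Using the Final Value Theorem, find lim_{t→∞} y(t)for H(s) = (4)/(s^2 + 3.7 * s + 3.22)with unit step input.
FVT: lim_{t→∞} y(t) = lim_{s→0} s*Y(s) where Y(s) = H(s)/s.
= lim_{s→0} H(s) = H(0) = num(0)/den(0) = 4/3.22 = 1.242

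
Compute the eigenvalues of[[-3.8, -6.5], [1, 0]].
Eigenvalues solve det(λI - A) = 0.
Characteristic polynomial: λ^2 + 3.8*λ + 6.5 = 0.
Roots: -1.9 + 1.7j, -1.9 - 1.7j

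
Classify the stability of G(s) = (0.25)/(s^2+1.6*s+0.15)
Denominator: s^2 + 1.6*s + 0.15 = (s + 0.1)(s + 1.5). Poles: -0.1, -1.5. Stable (all poles in LHP)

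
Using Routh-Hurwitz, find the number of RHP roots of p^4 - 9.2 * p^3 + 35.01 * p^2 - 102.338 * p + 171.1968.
Routh array:
p^4: [1, 35.01, 171.1968]; p^3: [-9.2, -102.338]; p^2: [23.8863, 171.1968]; p^1: [-36.4002]; p^0: [171.1968]
First column: [1, -9.2, 23.8863, -36.4002, 171.1968]. Sign changes = RHP roots = 4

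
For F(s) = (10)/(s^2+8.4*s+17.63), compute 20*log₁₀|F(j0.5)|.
Substitute s = j*0.5: F(j0.5) = 0.543627 - 0.131371j.
|F(j0.5)| = sqrt(Re² + Im²) = 0.5593.
20*log₁₀(0.5593) = -5.05 dB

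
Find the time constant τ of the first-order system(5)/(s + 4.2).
First-order system: τ = -1/pole. Pole = -4.2. τ = -1/(-4.2) = 0.2381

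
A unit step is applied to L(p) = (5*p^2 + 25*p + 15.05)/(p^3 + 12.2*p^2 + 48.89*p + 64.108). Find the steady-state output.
FVT: lim_{t→∞} y(t) = lim_{p→0} p*Y(p) where Y(p) = L(p)/p.
= lim_{p→0} L(p) = L(0) = num(0)/den(0) = 15.05/64.108 = 0.2348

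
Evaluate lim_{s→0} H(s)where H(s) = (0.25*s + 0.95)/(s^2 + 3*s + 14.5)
DC gain = H(0) = num(0)/den(0) = 0.95/14.5 = 0.06552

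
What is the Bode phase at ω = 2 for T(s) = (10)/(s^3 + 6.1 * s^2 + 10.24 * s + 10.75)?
Substitute s = j*2: T(j2) = -0.399038 - 0.364835j.
∠T(j2) = atan2(Im, Re) = atan2(-0.364835, -0.399038) = -137.56°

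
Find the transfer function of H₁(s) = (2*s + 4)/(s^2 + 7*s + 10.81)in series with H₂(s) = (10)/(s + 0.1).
Series: H = H₁ · H₂ = (n₁·n₂)/(d₁·d₂).
Num: n₁·n₂ = 20*s + 40. Den: d₁·d₂ = s^3 + 7.1*s^2 + 11.51*s + 1.081.
H(s) = (20*s + 40)/(s^3 + 7.1*s^2 + 11.51*s + 1.081)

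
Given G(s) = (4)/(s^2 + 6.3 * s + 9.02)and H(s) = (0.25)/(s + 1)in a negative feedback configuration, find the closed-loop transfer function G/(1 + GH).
Closed-loop T = G/(1+GH).
Numerator: G_num * H_den = 4*s + 4.
Denominator: G_den * H_den + G_num * H_num = (s^3 + 7.3*s^2 + 15.32*s + 9.02) + (1) = s^3 + 7.3*s^2 + 15.32*s + 10.02.
T(s) = (4*s + 4)/(s^3 + 7.3*s^2 + 15.32*s + 10.02)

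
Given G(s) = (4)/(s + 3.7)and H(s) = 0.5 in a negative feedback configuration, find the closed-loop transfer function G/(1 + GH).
Closed-loop T = G/(1+GH).
Numerator: G_num * H_den = 4.
Denominator: G_den * H_den + G_num * H_num = (s + 3.7) + (2) = s + 5.7.
T(s) = (4)/(s + 5.7)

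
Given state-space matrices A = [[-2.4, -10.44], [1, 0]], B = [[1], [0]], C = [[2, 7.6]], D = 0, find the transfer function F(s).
F(s) = C(sI - A)⁻¹B + D.
Characteristic polynomial det(sI - A) = s^2 + 2.4*s + 10.44.
Numerator from C·adj(sI-A)·B + D·det(sI-A) = 2*s + 7.6.
F(s) = (2*s + 7.6)/(s^2 + 2.4*s + 10.44)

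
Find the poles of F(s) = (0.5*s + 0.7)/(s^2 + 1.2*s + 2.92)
Set denominator = 0: s^2 + 1.2*s + 2.92 = 0 → Poles: -0.6 + 1.6j, -0.6 - 1.6j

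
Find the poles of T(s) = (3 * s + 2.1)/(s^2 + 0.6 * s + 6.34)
Set denominator = 0: s^2 + 0.6*s + 6.34 = 0 → Poles: -0.3 + 2.5j, -0.3 - 2.5j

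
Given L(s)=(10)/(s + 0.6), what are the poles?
Set denominator = 0: s + 0.6 = 0 → Poles: -0.6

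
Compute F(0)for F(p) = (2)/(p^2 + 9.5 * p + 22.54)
DC gain = F(0) = num(0)/den(0) = 2/22.54 = 0.08873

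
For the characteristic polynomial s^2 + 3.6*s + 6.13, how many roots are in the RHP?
Poles: -1.8 + 1.7j, -1.8 - 1.7j. RHP poles (Re>0): 0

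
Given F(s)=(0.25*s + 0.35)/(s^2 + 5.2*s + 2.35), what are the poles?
Set denominator = 0: s^2 + 5.2*s + 2.35 = (s + 4.7)(s + 0.5) = 0 → Poles: -0.5, -4.7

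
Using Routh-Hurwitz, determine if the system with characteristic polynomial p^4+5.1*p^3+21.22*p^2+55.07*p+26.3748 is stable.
Routh array:
p^4: [1, 21.22, 26.3748]; p^3: [5.1, 55.07]; p^2: [10.422, 26.3748]; p^1: [42.1635]; p^0: [26.3748]
First column: [1, 5.1, 10.422, 42.1635, 26.3748]. Sign changes = 0.
Yes, stable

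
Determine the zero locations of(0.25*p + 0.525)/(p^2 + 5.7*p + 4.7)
Set numerator = 0: 0.25*p + 0.525 = 0 → Zeros: -2.1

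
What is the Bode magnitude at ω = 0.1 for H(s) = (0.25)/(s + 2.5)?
Substitute s = j*0.1: H(j0.1) = 0.0998403 - 0.00399361j.
|H(j0.1)| = sqrt(Re² + Im²) = 0.09992.
20*log₁₀(0.09992) = -20.01 dB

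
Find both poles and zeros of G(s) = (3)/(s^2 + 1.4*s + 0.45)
Set denominator = 0: s^2 + 1.4*s + 0.45 = (s + 0.9)(s + 0.5) = 0 → Poles: -0.5, -0.9
Numerator is a nonzero constant (3) → Zeros: none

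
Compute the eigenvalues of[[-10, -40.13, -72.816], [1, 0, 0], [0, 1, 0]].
Eigenvalues solve det(λI - A) = 0.
Characteristic polynomial: λ^3 + 10*λ^2 + 40.13*λ + 72.816 = 0.
Factor: (λ + 4.8)(λ^2 + 5.2*λ + 15.17) = 0.
Roots: -2.6 + 2.9j, -2.6 - 2.9j, -4.8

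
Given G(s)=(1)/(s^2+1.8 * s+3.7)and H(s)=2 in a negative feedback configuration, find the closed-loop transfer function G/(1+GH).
Closed-loop T = G/(1+GH).
Numerator: G_num * H_den = 1.
Denominator: G_den * H_den + G_num * H_num = (s^2 + 1.8*s + 3.7) + (2) = s^2 + 1.8*s + 5.7.
T(s) = (1)/(s^2 + 1.8*s + 5.7)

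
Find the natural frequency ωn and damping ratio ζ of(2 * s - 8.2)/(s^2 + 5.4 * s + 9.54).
Underdamped: complex pole -2.7 + 1.5j. ωn = |pole| = 3.089, ζ = -Re(pole)/ωn = 0.8742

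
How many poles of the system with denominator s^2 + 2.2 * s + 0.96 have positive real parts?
s^2 + 2.2*s + 0.96 = (s + 1.6)(s + 0.6). Poles: -0.6, -1.6. RHP poles (Re>0): 0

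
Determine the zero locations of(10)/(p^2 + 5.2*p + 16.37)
Numerator is a nonzero constant (10) → Zeros: none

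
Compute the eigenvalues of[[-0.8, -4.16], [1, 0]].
Eigenvalues solve det(λI - A) = 0.
Characteristic polynomial: λ^2 + 0.8*λ + 4.16 = 0.
Roots: -0.4 + 2j, -0.4 - 2j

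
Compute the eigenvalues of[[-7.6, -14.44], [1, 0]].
Eigenvalues solve det(λI - A) = 0.
Characteristic polynomial: λ^2 + 7.6*λ + 14.44 = 0.
Factor: (λ + 3.8)(λ + 3.8) = 0.
Roots: -3.8, -3.8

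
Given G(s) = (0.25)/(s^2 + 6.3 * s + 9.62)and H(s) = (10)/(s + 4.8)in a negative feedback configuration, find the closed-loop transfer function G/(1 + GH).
Closed-loop T = G/(1+GH).
Numerator: G_num * H_den = 0.25*s + 1.2.
Denominator: G_den * H_den + G_num * H_num = (s^3 + 11.1*s^2 + 39.86*s + 46.176) + (2.5) = s^3 + 11.1*s^2 + 39.86*s + 48.676.
T(s) = (0.25*s + 1.2)/(s^3 + 11.1*s^2 + 39.86*s + 48.676)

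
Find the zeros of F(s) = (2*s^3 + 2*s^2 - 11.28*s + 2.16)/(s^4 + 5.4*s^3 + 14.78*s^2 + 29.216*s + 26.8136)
Set numerator = 0: 2*s^3 + 2*s^2 - 11.28*s + 2.16 = 2*(s - 1.8)(s - 0.2)(s + 3) = 0 → Zeros: -3, 0.2, 1.8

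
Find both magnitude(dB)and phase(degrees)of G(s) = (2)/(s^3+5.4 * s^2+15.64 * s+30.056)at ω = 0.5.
Substitute s = j*0.5: G(j0.5) = 0.065001 - 0.0174243j.
|G| = 20*log₁₀(sqrt(Re²+Im²)) = -23.44 dB.
∠G = atan2(Im, Re) = -15.01°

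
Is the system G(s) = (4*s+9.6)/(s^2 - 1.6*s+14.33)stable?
Denominator: s^2 - 1.6*s + 14.33. Poles: 0.8 + 3.7j, 0.8 - 3.7j. All Re(p)<0: No (unstable)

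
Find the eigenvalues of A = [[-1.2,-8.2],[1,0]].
Eigenvalues solve det(λI - A) = 0.
Characteristic polynomial: λ^2 + 1.2*λ + 8.2 = 0.
Roots: -0.6 + 2.8j, -0.6 - 2.8j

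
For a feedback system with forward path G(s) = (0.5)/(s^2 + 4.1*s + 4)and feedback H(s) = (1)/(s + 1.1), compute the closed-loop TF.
Closed-loop T = G/(1+GH).
Numerator: G_num * H_den = 0.5*s + 0.55.
Denominator: G_den * H_den + G_num * H_num = (s^3 + 5.2*s^2 + 8.51*s + 4.4) + (0.5) = s^3 + 5.2*s^2 + 8.51*s + 4.9.
T(s) = (0.5*s + 0.55)/(s^3 + 5.2*s^2 + 8.51*s + 4.9)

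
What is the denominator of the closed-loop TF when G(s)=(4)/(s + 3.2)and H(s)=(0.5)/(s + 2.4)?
Characteristic poly = G_den * H_den + G_num * H_num = (s^2 + 5.6*s + 7.68) + (2) = s^2 + 5.6*s + 9.68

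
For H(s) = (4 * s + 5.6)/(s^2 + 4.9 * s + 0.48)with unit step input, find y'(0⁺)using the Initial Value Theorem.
IVT: y'(0⁺) = lim_{s→∞} s²·Y(s) = lim_{s→∞} s·H(s).
deg(num) = 1, deg(den) = 2, relative degree = 1, so s·H(s) → (leading num)/(leading den) = 4/1 = 4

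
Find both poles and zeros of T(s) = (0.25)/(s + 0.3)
Set denominator = 0: s + 0.3 = 0 → Poles: -0.3
Numerator is a nonzero constant (0.25) → Zeros: none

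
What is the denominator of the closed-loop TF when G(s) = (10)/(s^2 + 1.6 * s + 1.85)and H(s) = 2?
Characteristic poly = G_den * H_den + G_num * H_num = (s^2 + 1.6*s + 1.85) + (20) = s^2 + 1.6*s + 21.85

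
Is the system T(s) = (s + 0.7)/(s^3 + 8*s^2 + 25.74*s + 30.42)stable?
Denominator: s^3 + 8*s^2 + 25.74*s + 30.42 = (s + 2.6)(s^2 + 5.4*s + 11.7). Poles: -2.6, -2.7 + 2.1j, -2.7 - 2.1j. All Re(p)<0: Yes (stable)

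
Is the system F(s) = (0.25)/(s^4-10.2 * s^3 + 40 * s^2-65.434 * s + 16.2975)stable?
Denominator: s^4 - 10.2*s^3 + 40*s^2 - 65.434*s + 16.2975 = (s - 4.1)(s - 0.3)(s^2 - 5.8*s + 13.25). Poles: 0.3, 2.9 + 2.2j, 2.9 - 2.2j, 4.1. All Re(p)<0: No (unstable)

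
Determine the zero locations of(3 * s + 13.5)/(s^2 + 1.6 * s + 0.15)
Set numerator = 0: 3*s + 13.5 = 0 → Zeros: -4.5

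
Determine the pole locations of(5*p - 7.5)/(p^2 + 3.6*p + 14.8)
Set denominator = 0: p^2 + 3.6*p + 14.8 = 0 → Poles: -1.8 + 3.4j, -1.8 - 3.4j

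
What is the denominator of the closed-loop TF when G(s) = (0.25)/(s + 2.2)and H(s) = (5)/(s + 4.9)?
Characteristic poly = G_den * H_den + G_num * H_num = (s^2 + 7.1*s + 10.78) + (1.25) = s^2 + 7.1*s + 12.03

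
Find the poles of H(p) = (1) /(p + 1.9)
Set denominator = 0: p + 1.9 = 0 → Poles: -1.9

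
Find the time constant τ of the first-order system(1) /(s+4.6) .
First-order system: τ = -1/pole. Pole = -4.6. τ = -1/(-4.6) = 0.2174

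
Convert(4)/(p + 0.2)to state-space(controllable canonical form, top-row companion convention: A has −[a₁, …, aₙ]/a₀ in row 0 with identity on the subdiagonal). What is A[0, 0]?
Reachable canonical form for den = p + 0.2: top row of A = -[a₁,a₂,...,aₙ]/a₀, ones on the subdiagonal, zeros elsewhere.
A = [[-0.2]].
A[0,0] = -0.2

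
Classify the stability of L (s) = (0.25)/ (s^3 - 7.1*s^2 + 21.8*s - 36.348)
Denominator: s^3 - 7.1*s^2 + 21.8*s - 36.348 = (s - 3.9)(s^2 - 3.2*s + 9.32). Poles: 1.6 + 2.6j, 1.6 - 2.6j, 3.9. Unstable (3 pole(s) in RHP)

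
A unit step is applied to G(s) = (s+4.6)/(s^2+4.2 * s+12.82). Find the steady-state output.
FVT: lim_{t→∞} y(t) = lim_{s→0} s*Y(s) where Y(s) = G(s)/s.
= lim_{s→0} G(s) = G(0) = num(0)/den(0) = 4.6/12.82 = 0.3588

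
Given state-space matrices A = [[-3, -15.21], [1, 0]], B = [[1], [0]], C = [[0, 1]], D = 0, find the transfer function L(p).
L(p) = C(pI - A)⁻¹B + D.
Characteristic polynomial det(pI - A) = p^2 + 3*p + 15.21.
Numerator from C·adj(pI-A)·B + D·det(pI-A) = 1.
L(p) = (1)/(p^2 + 3*p + 15.21)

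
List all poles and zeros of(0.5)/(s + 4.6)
Set denominator = 0: s + 4.6 = 0 → Poles: -4.6
Numerator is a nonzero constant (0.5) → Zeros: none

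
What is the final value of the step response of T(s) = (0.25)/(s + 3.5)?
FVT: lim_{t→∞} y(t) = lim_{s→0} s*Y(s) where Y(s) = T(s)/s.
= lim_{s→0} T(s) = T(0) = num(0)/den(0) = 0.25/3.5 = 0.07143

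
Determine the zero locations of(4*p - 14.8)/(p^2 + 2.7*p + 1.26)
Set numerator = 0: 4*p - 14.8 = 0 → Zeros: 3.7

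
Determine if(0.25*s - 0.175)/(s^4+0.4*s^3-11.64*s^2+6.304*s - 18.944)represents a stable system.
Denominator: s^4 + 0.4*s^3 - 11.64*s^2 + 6.304*s - 18.944 = (s - 3.2)(s + 4)(s^2 - 0.4*s + 1.48). Poles: -4, 0.2 + 1.2j, 0.2 - 1.2j, 3.2. All Re(p)<0: No (unstable)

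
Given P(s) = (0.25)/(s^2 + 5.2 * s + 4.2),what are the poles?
Set denominator = 0: s^2 + 5.2*s + 4.2 = (s + 1)(s + 4.2) = 0 → Poles: -1, -4.2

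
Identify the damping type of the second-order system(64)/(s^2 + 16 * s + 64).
Standard form: ωn²/(s²+2ζωn·s+ωn²) gives ωn=8, ζ=1.
Critically damped (ζ = 1)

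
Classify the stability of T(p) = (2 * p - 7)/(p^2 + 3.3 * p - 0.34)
Denominator: p^2 + 3.3*p - 0.34 = (p - 0.1)(p + 3.4). Poles: -3.4, 0.1. Unstable (1 pole(s) in RHP)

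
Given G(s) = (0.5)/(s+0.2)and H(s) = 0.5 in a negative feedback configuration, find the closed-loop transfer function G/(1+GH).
Closed-loop T = G/(1+GH).
Numerator: G_num * H_den = 0.5.
Denominator: G_den * H_den + G_num * H_num = (s + 0.2) + (0.25) = s + 0.45.
T(s) = (0.5)/(s + 0.45)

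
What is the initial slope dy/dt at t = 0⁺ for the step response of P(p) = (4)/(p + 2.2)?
IVT: y'(0⁺) = lim_{p→∞} p²·Y(p) = lim_{p→∞} p·P(p).
deg(num) = 0, deg(den) = 1, relative degree = 1, so p·P(p) → (leading num)/(leading den) = 4/1 = 4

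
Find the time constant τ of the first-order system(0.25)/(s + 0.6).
First-order system: τ = -1/pole. Pole = -0.6. τ = -1/(-0.6) = 1.667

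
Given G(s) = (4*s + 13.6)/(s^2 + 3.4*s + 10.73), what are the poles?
Set denominator = 0: s^2 + 3.4*s + 10.73 = 0 → Poles: -1.7 + 2.8j, -1.7 - 2.8j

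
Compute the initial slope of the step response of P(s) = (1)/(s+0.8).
IVT: y'(0⁺) = lim_{s→∞} s²·Y(s) = lim_{s→∞} s·P(s).
deg(num) = 0, deg(den) = 1, relative degree = 1, so s·P(s) → (leading num)/(leading den) = 1/1 = 1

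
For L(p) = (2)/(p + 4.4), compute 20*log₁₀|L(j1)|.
Substitute p = j*1: L(j1) = 0.43222 - 0.0982318j.
|L(j1)| = sqrt(Re² + Im²) = 0.4432.
20*log₁₀(0.4432) = -7.07 dB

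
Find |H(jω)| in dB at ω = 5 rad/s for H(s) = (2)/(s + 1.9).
Substitute s = j*5: H(j5) = 0.132821 - 0.349528j.
|H(j5)| = sqrt(Re² + Im²) = 0.3739.
20*log₁₀(0.3739) = -8.54 dB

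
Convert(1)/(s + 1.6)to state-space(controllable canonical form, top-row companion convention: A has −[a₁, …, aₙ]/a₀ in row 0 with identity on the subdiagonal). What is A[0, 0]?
Reachable canonical form for den = s + 1.6: top row of A = -[a₁,a₂,...,aₙ]/a₀, ones on the subdiagonal, zeros elsewhere.
A = [[-1.6]].
A[0,0] = -1.6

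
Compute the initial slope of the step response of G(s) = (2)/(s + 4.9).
IVT: y'(0⁺) = lim_{s→∞} s²·Y(s) = lim_{s→∞} s·G(s).
deg(num) = 0, deg(den) = 1, relative degree = 1, so s·G(s) → (leading num)/(leading den) = 2/1 = 2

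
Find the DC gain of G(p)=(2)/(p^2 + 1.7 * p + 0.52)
DC gain = G(0) = num(0)/den(0) = 2/0.52 = 3.846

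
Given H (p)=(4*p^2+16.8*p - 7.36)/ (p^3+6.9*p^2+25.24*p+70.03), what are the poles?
Set denominator = 0: p^3 + 6.9*p^2 + 25.24*p + 70.03 = (p + 4.7)(p^2 + 2.2*p + 14.9) = 0 → Poles: -1.1 + 3.7j, -1.1 - 3.7j, -4.7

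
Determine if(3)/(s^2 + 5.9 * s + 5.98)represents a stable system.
Denominator: s^2 + 5.9*s + 5.98 = (s + 4.6)(s + 1.3). Poles: -1.3, -4.6. All Re(p)<0: Yes (stable)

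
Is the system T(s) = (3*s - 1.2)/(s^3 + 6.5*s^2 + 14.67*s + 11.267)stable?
Denominator: s^3 + 6.5*s^2 + 14.67*s + 11.267 = (s + 1.9)(s^2 + 4.6*s + 5.93). Poles: -1.9, -2.3 + 0.8j, -2.3 - 0.8j. All Re(p)<0: Yes (stable)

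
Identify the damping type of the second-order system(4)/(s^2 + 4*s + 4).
Standard form: ωn²/(s²+2ζωn·s+ωn²) gives ωn=2, ζ=1.
Critically damped (ζ = 1)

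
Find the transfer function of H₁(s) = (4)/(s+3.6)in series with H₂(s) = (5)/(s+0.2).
Series: H = H₁ · H₂ = (n₁·n₂)/(d₁·d₂).
Num: n₁·n₂ = 20. Den: d₁·d₂ = s^2 + 3.8*s + 0.72.
H(s) = (20)/(s^2 + 3.8*s + 0.72)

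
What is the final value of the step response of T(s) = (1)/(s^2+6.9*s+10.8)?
FVT: lim_{t→∞} y(t) = lim_{s→0} s*Y(s) where Y(s) = T(s)/s.
= lim_{s→0} T(s) = T(0) = num(0)/den(0) = 1/10.8 = 0.09259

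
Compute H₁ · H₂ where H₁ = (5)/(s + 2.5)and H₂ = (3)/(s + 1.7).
Series: H = H₁ · H₂ = (n₁·n₂)/(d₁·d₂).
Num: n₁·n₂ = 15. Den: d₁·d₂ = s^2 + 4.2*s + 4.25.
H(s) = (15)/(s^2 + 4.2*s + 4.25)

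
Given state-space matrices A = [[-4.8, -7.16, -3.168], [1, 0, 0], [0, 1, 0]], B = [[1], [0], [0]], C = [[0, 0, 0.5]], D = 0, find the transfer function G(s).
G(s) = C(sI - A)⁻¹B + D.
Characteristic polynomial det(sI - A) = s^3 + 4.8*s^2 + 7.16*s + 3.168.
Numerator from C·adj(sI-A)·B + D·det(sI-A) = 0.5.
G(s) = (0.5)/(s^3 + 4.8*s^2 + 7.16*s + 3.168)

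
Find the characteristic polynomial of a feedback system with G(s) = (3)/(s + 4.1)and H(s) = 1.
Characteristic poly = G_den * H_den + G_num * H_num = (s + 4.1) + (3) = s + 7.1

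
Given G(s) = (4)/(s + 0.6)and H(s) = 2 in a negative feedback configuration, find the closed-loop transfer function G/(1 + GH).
Closed-loop T = G/(1+GH).
Numerator: G_num * H_den = 4.
Denominator: G_den * H_den + G_num * H_num = (s + 0.6) + (8) = s + 8.6.
T(s) = (4)/(s + 8.6)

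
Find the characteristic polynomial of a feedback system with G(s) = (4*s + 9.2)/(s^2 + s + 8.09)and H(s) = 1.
Characteristic poly = G_den * H_den + G_num * H_num = (s^2 + s + 8.09) + (4*s + 9.2) = s^2 + 5*s + 17.29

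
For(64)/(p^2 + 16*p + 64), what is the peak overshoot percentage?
Standard form: ωn²/(p²+2ζωn·p+ωn²) → ωn = 8, ζ = 1.
ζ ≥ 1, so the response is non-oscillatory: peak overshoot = 0%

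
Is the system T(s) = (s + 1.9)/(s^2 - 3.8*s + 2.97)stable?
Denominator: s^2 - 3.8*s + 2.97 = (s - 1.1)(s - 2.7). Poles: 1.1, 2.7. All Re(p)<0: No (unstable)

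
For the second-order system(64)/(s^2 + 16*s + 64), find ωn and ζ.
Standard form: ωn²/(s²+2ζωn·s+ωn²).
const=64=ωn² → ωn=8, s coeff=16=2ζωn → ζ=1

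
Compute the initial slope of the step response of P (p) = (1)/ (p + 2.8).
IVT: y'(0⁺) = lim_{p→∞} p²·Y(p) = lim_{p→∞} p·P(p).
deg(num) = 0, deg(den) = 1, relative degree = 1, so p·P(p) → (leading num)/(leading den) = 1/1 = 1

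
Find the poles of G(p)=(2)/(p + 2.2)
Set denominator = 0: p + 2.2 = 0 → Poles: -2.2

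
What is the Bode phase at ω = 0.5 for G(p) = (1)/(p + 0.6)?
Substitute p = j*0.5: G(j0.5) = 0.983607 - 0.819672j.
∠G(j0.5) = atan2(Im, Re) = atan2(-0.819672, 0.983607) = -39.81°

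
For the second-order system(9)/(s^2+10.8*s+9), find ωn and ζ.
Standard form: ωn²/(s²+2ζωn·s+ωn²).
const=9=ωn² → ωn=3, s coeff=10.8=2ζωn → ζ=1.8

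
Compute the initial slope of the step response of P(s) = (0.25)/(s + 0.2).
IVT: y'(0⁺) = lim_{s→∞} s²·Y(s) = lim_{s→∞} s·P(s).
deg(num) = 0, deg(den) = 1, relative degree = 1, so s·P(s) → (leading num)/(leading den) = 0.25/1 = 0.25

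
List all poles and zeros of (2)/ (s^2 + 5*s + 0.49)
Set denominator = 0: s^2 + 5*s + 0.49 = (s + 0.1)(s + 4.9) = 0 → Poles: -0.1, -4.9
Numerator is a nonzero constant (2) → Zeros: none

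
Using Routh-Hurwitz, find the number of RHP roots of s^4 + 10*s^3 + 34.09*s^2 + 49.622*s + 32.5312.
Routh array:
s^4: [1, 34.09, 32.5312]; s^3: [10, 49.622]; s^2: [29.1278, 32.5312]; s^1: [38.4536]; s^0: [32.5312]
First column: [1, 10, 29.1278, 38.4536, 32.5312]. Sign changes = RHP roots = 0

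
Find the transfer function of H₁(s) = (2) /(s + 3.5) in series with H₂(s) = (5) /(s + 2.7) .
Series: H = H₁ · H₂ = (n₁·n₂)/(d₁·d₂).
Num: n₁·n₂ = 10. Den: d₁·d₂ = s^2 + 6.2*s + 9.45.
H(s) = (10)/(s^2 + 6.2*s + 9.45)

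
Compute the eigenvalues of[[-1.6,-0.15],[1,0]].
Eigenvalues solve det(λI - A) = 0.
Characteristic polynomial: λ^2 + 1.6*λ + 0.15 = 0.
Factor: (λ + 0.1)(λ + 1.5) = 0.
Roots: -0.1, -1.5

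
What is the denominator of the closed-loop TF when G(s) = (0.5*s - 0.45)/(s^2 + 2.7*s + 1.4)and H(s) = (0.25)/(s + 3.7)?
Characteristic poly = G_den * H_den + G_num * H_num = (s^3 + 6.4*s^2 + 11.39*s + 5.18) + (0.125*s - 0.1125) = s^3 + 6.4*s^2 + 11.515*s + 5.0675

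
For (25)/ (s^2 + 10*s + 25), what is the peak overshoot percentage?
Standard form: ωn²/(s²+2ζωn·s+ωn²) → ωn = 5, ζ = 1.
ζ ≥ 1, so the response is non-oscillatory: peak overshoot = 0%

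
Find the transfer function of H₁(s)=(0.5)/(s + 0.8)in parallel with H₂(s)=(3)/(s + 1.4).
Parallel: H = H₁ + H₂ = (n₁·d₂ + n₂·d₁)/(d₁·d₂).
n₁·d₂ = 0.5*s + 0.7. n₂·d₁ = 3*s + 2.4. Sum = 3.5*s + 3.1. d₁·d₂ = s^2 + 2.2*s + 1.12.
H(s) = (3.5*s + 3.1)/(s^2 + 2.2*s + 1.12)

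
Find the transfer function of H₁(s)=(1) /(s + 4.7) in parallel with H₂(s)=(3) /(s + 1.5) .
Parallel: H = H₁ + H₂ = (n₁·d₂ + n₂·d₁)/(d₁·d₂).
n₁·d₂ = s + 1.5. n₂·d₁ = 3*s + 14.1. Sum = 4*s + 15.6. d₁·d₂ = s^2 + 6.2*s + 7.05.
H(s) = (4*s + 15.6)/(s^2 + 6.2*s + 7.05)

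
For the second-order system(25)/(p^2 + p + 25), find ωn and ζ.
Standard form: ωn²/(p²+2ζωn·p+ωn²).
const=25=ωn² → ωn=5, p coeff=1=2ζωn → ζ=0.1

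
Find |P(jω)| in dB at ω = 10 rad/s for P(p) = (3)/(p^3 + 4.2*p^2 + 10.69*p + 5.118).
Substitute p = j*10: P(j10) = -0.00128346 + 0.00276286j.
|P(j10)| = sqrt(Re² + Im²) = 0.003046.
20*log₁₀(0.003046) = -50.32 dB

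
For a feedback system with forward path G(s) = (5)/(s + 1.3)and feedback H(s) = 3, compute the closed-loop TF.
Closed-loop T = G/(1+GH).
Numerator: G_num * H_den = 5.
Denominator: G_den * H_den + G_num * H_num = (s + 1.3) + (15) = s + 16.3.
T(s) = (5)/(s + 16.3)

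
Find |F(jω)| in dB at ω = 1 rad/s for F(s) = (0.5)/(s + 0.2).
Substitute s = j*1: F(j1) = 0.0961538 - 0.480769j.
|F(j1)| = sqrt(Re² + Im²) = 0.4903.
20*log₁₀(0.4903) = -6.19 dB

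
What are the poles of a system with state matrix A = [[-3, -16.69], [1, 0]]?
Eigenvalues solve det(λI - A) = 0.
Characteristic polynomial: λ^2 + 3*λ + 16.69 = 0.
Roots: -1.5 + 3.8j, -1.5 - 3.8j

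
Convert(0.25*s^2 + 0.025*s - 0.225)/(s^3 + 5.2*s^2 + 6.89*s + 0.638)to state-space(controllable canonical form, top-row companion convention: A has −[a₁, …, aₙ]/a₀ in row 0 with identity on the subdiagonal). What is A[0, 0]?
Reachable canonical form for den = s^3 + 5.2*s^2 + 6.89*s + 0.638: top row of A = -[a₁,a₂,...,aₙ]/a₀, ones on the subdiagonal, zeros elsewhere.
A = [[-5.2, -6.89, -0.638], [1, 0, 0], [0, 1, 0]].
A[0,0] = -5.2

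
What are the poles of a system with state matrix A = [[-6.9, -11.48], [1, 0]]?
Eigenvalues solve det(λI - A) = 0.
Characteristic polynomial: λ^2 + 6.9*λ + 11.48 = 0.
Factor: (λ + 4.1)(λ + 2.8) = 0.
Roots: -2.8, -4.1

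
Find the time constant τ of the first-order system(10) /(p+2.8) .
First-order system: τ = -1/pole. Pole = -2.8. τ = -1/(-2.8) = 0.3571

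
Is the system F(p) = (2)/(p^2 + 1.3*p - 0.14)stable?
Denominator: p^2 + 1.3*p - 0.14 = (p - 0.1)(p + 1.4). Poles: -1.4, 0.1. All Re(p)<0: No (unstable)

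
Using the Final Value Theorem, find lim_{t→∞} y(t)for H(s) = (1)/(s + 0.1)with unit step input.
FVT: lim_{t→∞} y(t) = lim_{s→0} s*Y(s) where Y(s) = H(s)/s.
= lim_{s→0} H(s) = H(0) = num(0)/den(0) = 1/0.1 = 10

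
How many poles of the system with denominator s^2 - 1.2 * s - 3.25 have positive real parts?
s^2 - 1.2*s - 3.25 = (s - 2.5)(s + 1.3). Poles: -1.3, 2.5. RHP poles (Re>0): 1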